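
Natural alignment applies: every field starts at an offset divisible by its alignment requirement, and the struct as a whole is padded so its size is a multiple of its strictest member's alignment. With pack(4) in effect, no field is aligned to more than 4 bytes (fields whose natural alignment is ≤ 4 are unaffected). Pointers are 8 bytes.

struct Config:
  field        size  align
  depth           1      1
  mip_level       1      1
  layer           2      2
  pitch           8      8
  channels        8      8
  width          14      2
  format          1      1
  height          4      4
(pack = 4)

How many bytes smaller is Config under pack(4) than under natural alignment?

8

natural layout:
  0..1  depth  (1B, 1-aligned)
  1..2  mip_level  (1B, 1-aligned)
  2..4  layer  (2B, 2-aligned)
  4..8  -- padding (4B)
  8..16  pitch  (8B, 8-aligned)
  16..24  channels  (8B, 8-aligned)
  24..38  width  (14B, 2-aligned)
  38..39  format  (1B, 1-aligned)
  39..40  -- padding (1B)
  40..44  height  (4B, 4-aligned)
  44..48  -- tail padding (4B)
  sizeof = 48, alignof = 8
packed(4) layout:
  0..1  depth  (1B, 1-aligned)
  1..2  mip_level  (1B, 1-aligned)
  2..4  layer  (2B, 2-aligned)
  4..12  pitch  (8B, 4-aligned)
  12..20  channels  (8B, 4-aligned)
  20..34  width  (14B, 2-aligned)
  34..35  format  (1B, 1-aligned)
  35..36  -- padding (1B)
  36..40  height  (4B, 4-aligned)
  sizeof = 40, alignof = 4
48 − 40 = 8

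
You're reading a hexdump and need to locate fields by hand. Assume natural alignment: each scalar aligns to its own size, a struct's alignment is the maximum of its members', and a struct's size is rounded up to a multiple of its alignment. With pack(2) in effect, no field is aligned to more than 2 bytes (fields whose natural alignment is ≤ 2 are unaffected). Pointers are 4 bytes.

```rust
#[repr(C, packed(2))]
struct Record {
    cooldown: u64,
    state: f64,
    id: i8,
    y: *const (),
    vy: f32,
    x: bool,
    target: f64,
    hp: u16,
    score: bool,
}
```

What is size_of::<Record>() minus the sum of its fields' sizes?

0..8  cooldown  (8B, 2-aligned)
8..16  state  (8B, 2-aligned)
16..17  id  (1B, 1-aligned)
17..18  -- padding (1B)
18..22  y  (4B, 2-aligned)
22..26  vy  (4B, 2-aligned)
26..27  x  (1B, 1-aligned)
27..28  -- padding (1B)
28..36  target  (8B, 2-aligned)
36..38  hp  (2B, 2-aligned)
38..39  score  (1B, 1-aligned)
39..40  -- tail padding (1B)
sizeof = 40, alignof = 2
data bytes 37, size 40 → padding 3

3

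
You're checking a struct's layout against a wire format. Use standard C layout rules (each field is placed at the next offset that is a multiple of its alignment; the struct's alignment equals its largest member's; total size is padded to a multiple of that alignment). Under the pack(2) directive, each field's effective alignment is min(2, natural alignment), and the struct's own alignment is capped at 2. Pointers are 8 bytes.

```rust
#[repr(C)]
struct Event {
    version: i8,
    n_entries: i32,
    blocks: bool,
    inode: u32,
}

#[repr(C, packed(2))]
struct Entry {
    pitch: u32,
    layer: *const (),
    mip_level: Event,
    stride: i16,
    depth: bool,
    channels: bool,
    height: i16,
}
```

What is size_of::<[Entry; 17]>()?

578

Event: @0: version [1B, align 1] → 1; +3 pad (align 4); @4: n_entries [4B, align 4] → 8; @8: blocks [1B, align 1] → 9; +3 pad (align 4); @12: inode [4B, align 4] → 16; size 16, align 4
@0: pitch [4B, align 2] → 4
@4: layer [8B, align 2] → 12
@12: mip_level [16B, align 2] → 28
@28: stride [2B, align 2] → 30
@30: depth [1B, align 1] → 31
@31: channels [1B, align 1] → 32
@32: height [2B, align 2] → 34
size 34, align 2
array of 17: 17 × 34 = 578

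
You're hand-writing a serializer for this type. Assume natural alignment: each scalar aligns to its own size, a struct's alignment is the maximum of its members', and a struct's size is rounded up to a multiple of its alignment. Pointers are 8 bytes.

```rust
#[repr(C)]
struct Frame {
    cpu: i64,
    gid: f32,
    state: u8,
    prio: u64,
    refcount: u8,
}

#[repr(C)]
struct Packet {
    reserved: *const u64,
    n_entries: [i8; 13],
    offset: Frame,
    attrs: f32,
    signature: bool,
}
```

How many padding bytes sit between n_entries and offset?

Frame: cpu at 0 (size 8, align 8) → ends 8; gid at 8 (size 4, align 4) → ends 12; state at 12 (size 1, align 1) → ends 13; pad 3 to align 8 for prio; prio at 16 (size 8, align 8) → ends 24; refcount at 24 (size 1, align 1) → ends 25; tail pad 7 to reach multiple of 8; total 32 bytes, alignment 8
reserved at 0 (size 8, align 8) → ends 8
n_entries at 8 (size 13, align 1) → ends 21
pad 3 to align 8 for offset
offset at 24 (size 32, align 8) → ends 56

3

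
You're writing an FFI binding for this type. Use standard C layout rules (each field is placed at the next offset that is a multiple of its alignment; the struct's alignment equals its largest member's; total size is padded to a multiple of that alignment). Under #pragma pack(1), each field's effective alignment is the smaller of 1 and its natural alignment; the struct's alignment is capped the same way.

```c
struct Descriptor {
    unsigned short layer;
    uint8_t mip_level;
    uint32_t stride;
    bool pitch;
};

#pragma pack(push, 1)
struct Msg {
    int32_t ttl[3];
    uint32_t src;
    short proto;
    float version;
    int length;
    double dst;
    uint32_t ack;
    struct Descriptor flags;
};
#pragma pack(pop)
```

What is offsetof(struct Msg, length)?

Descriptor: @0: layer [2B, align 2] → 2; @2: mip_level [1B, align 1] → 3; +1 pad (align 4); @4: stride [4B, align 4] → 8; @8: pitch [1B, align 1] → 9; +3 tail pad (align 4); size 12, align 4
@0: ttl [12B, align 1] → 12
@12: src [4B, align 1] → 16
@16: proto [2B, align 1] → 18
@18: version [4B, align 1] → 22
@22: length [4B, align 1] → 26

22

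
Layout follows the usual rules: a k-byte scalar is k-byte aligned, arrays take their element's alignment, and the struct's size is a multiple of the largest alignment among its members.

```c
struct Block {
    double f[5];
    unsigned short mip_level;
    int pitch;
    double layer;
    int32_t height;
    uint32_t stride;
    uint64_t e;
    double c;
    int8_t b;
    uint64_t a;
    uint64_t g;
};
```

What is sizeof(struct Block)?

@0: f [40B, align 8] → 40
@40: mip_level [2B, align 2] → 42
+2 pad (align 4)
@44: pitch [4B, align 4] → 48
@48: layer [8B, align 8] → 56
@56: height [4B, align 4] → 60
@60: stride [4B, align 4] → 64
@64: e [8B, align 8] → 72
@72: c [8B, align 8] → 80
@80: b [1B, align 1] → 81
+7 pad (align 8)
@88: a [8B, align 8] → 96
@96: g [8B, align 8] → 104
size 104, align 8

104 bytes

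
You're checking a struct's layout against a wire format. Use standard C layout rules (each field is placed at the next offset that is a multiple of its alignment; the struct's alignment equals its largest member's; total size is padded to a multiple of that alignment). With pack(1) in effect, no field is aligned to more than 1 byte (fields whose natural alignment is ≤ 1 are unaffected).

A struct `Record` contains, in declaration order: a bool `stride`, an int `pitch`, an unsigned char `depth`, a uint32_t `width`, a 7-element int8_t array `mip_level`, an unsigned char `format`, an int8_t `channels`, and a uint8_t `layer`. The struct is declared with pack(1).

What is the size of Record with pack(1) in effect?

stride at 0 (size 1, align 1) → ends 1
pitch at 1 (size 4, align 1) → ends 5
depth at 5 (size 1, align 1) → ends 6
width at 6 (size 4, align 1) → ends 10
mip_level at 10 (size 7, align 1) → ends 17
format at 17 (size 1, align 1) → ends 18
channels at 18 (size 1, align 1) → ends 19
layer at 19 (size 1, align 1) → ends 20
total 20 bytes, alignment 1

20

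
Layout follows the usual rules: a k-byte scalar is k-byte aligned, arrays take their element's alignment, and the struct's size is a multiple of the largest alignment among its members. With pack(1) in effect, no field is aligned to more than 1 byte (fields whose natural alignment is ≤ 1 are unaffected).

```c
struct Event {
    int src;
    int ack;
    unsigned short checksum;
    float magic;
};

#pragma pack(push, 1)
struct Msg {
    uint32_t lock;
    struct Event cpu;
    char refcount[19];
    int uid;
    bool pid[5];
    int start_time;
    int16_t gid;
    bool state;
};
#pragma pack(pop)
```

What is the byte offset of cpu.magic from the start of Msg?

16

Event: src at 0 (size 4, align 4) → ends 4; ack at 4 (size 4, align 4) → ends 8; checksum at 8 (size 2, align 2) → ends 10; pad 2 to align 4 for magic; magic at 12 (size 4, align 4) → ends 16; total 16 bytes, alignment 4
lock at 0 (size 4, align 1) → ends 4
cpu at 4 (size 16, align 1) → ends 20
within Event: magic at 12
4 + 12 = 16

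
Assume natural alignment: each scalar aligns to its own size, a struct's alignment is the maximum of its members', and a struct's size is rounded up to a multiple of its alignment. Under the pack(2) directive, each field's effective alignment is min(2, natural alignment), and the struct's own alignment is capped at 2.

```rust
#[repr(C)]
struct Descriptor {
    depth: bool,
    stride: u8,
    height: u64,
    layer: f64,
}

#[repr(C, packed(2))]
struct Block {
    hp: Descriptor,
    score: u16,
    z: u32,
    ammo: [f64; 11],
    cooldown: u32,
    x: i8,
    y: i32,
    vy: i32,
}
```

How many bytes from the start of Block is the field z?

Descriptor: 0..1  depth  (1B, 1-aligned); 1..2  stride  (1B, 1-aligned); 2..8  -- padding (6B); 8..16  height  (8B, 8-aligned); 16..24  layer  (8B, 8-aligned); sizeof = 24, alignof = 8
0..24  hp  (24B, 2-aligned)
24..26  score  (2B, 2-aligned)
26..30  z  (4B, 2-aligned)

26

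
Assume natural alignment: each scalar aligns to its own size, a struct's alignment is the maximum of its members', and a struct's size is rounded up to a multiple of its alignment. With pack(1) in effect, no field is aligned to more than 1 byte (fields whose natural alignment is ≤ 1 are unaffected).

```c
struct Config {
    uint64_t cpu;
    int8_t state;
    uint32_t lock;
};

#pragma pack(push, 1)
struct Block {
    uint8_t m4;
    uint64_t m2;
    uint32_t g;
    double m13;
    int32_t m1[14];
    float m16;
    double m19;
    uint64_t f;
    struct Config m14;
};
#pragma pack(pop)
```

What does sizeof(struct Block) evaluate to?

113 bytes

Config: 0..8  cpu  (8B, 8-aligned); 8..9  state  (1B, 1-aligned); 9..12  -- padding (3B); 12..16  lock  (4B, 4-aligned); sizeof = 16, alignof = 8
0..1  m4  (1B, 1-aligned)
1..9  m2  (8B, 1-aligned)
9..13  g  (4B, 1-aligned)
13..21  m13  (8B, 1-aligned)
21..77  m1  (56B, 1-aligned)
77..81  m16  (4B, 1-aligned)
81..89  m19  (8B, 1-aligned)
89..97  f  (8B, 1-aligned)
97..113  m14  (16B, 1-aligned)
sizeof = 113, alignof = 1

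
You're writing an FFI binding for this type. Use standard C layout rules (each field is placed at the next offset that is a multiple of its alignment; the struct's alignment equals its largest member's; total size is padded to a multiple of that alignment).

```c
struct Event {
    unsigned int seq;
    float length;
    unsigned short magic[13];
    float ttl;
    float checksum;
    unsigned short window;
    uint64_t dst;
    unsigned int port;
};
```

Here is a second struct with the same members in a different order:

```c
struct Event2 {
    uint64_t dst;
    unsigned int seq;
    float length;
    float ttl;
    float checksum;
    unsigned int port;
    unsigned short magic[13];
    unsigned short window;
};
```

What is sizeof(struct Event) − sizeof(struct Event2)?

8

@0: seq [4B, align 4] → 4
@4: length [4B, align 4] → 8
@8: magic [26B, align 2] → 34
+2 pad (align 4)
@36: ttl [4B, align 4] → 40
@40: checksum [4B, align 4] → 44
@44: window [2B, align 2] → 46
+2 pad (align 8)
@48: dst [8B, align 8] → 56
@56: port [4B, align 4] → 60
+4 tail pad (align 8)
size 64, align 8
— Event2 —
@0: dst [8B, align 8] → 8
@8: seq [4B, align 4] → 12
@12: length [4B, align 4] → 16
@16: ttl [4B, align 4] → 20
@20: checksum [4B, align 4] → 24
@24: port [4B, align 4] → 28
@28: magic [26B, align 2] → 54
@54: window [2B, align 2] → 56
size 56, align 8
64 − 56 = 8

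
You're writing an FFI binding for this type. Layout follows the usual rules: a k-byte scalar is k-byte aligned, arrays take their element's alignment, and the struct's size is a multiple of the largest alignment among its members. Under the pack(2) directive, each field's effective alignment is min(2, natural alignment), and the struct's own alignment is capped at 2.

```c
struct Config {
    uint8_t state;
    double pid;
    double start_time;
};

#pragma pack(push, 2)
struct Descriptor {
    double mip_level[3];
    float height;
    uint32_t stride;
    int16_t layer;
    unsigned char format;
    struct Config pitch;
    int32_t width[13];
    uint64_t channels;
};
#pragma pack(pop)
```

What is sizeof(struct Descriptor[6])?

Config: 0..1  state  (1B, 1-aligned); 1..8  -- padding (7B); 8..16  pid  (8B, 8-aligned); 16..24  start_time  (8B, 8-aligned); sizeof = 24, alignof = 8
0..24  mip_level  (24B, 2-aligned)
24..28  height  (4B, 2-aligned)
28..32  stride  (4B, 2-aligned)
32..34  layer  (2B, 2-aligned)
34..35  format  (1B, 1-aligned)
35..36  -- padding (1B)
36..60  pitch  (24B, 2-aligned)
60..112  width  (52B, 2-aligned)
112..120  channels  (8B, 2-aligned)
sizeof = 120, alignof = 2
array of 6: 6 × 120 = 720

720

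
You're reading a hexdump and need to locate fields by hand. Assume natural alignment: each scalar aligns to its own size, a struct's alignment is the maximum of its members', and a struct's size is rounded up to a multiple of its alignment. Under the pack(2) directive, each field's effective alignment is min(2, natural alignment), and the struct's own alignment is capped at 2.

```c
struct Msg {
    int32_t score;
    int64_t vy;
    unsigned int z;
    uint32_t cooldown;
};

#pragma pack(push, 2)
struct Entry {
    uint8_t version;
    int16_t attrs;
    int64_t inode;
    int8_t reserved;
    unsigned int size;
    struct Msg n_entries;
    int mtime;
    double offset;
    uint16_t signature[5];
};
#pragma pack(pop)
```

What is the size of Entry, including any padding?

Msg: @0: score [4B, align 4] → 4; +4 pad (align 8); @8: vy [8B, align 8] → 16; @16: z [4B, align 4] → 20; @20: cooldown [4B, align 4] → 24; size 24, align 8
@0: version [1B, align 1] → 1
+1 pad (align 2)
@2: attrs [2B, align 2] → 4
@4: inode [8B, align 2] → 12
@12: reserved [1B, align 1] → 13
+1 pad (align 2)
@14: size [4B, align 2] → 18
@18: n_entries [24B, align 2] → 42
@42: mtime [4B, align 2] → 46
@46: offset [8B, align 2] → 54
@54: signature [10B, align 2] → 64
size 64, align 2

64 bytes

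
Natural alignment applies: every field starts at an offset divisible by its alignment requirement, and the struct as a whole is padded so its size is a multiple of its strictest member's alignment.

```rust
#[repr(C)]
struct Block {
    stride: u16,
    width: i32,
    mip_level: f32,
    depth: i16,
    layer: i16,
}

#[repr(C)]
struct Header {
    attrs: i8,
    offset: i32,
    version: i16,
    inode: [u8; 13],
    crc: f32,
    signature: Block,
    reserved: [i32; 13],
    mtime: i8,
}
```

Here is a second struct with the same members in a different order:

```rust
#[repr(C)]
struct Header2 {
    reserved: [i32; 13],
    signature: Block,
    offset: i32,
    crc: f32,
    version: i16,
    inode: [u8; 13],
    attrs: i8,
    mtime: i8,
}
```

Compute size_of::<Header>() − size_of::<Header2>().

4

Block: 0..2  stride  (2B, 2-aligned); 2..4  -- padding (2B); 4..8  width  (4B, 4-aligned); 8..12  mip_level  (4B, 4-aligned); 12..14  depth  (2B, 2-aligned); 14..16  layer  (2B, 2-aligned); sizeof = 16, alignof = 4
0..1  attrs  (1B, 1-aligned)
1..4  -- padding (3B)
4..8  offset  (4B, 4-aligned)
8..10  version  (2B, 2-aligned)
10..23  inode  (13B, 1-aligned)
23..24  -- padding (1B)
24..28  crc  (4B, 4-aligned)
28..44  signature  (16B, 4-aligned)
44..96  reserved  (52B, 4-aligned)
96..97  mtime  (1B, 1-aligned)
97..100  -- tail padding (3B)
sizeof = 100, alignof = 4
— Header2 —
0..52  reserved  (52B, 4-aligned)
52..68  signature  (16B, 4-aligned)
68..72  offset  (4B, 4-aligned)
72..76  crc  (4B, 4-aligned)
76..78  version  (2B, 2-aligned)
78..91  inode  (13B, 1-aligned)
91..92  attrs  (1B, 1-aligned)
92..93  mtime  (1B, 1-aligned)
93..96  -- tail padding (3B)
sizeof = 96, alignof = 4
100 − 96 = 4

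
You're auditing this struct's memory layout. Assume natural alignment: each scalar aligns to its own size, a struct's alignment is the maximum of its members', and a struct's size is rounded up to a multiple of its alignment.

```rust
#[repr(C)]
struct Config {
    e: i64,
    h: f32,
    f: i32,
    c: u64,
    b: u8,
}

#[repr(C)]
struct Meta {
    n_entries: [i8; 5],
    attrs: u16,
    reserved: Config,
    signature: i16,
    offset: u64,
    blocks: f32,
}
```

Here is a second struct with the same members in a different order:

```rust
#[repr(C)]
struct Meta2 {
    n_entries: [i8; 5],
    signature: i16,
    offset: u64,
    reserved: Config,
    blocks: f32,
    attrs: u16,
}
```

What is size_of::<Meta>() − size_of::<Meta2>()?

8

Config: @0: e [8B, align 8] → 8; @8: h [4B, align 4] → 12; @12: f [4B, align 4] → 16; @16: c [8B, align 8] → 24; @24: b [1B, align 1] → 25; +7 tail pad (align 8); size 32, align 8
@0: n_entries [5B, align 1] → 5
+1 pad (align 2)
@6: attrs [2B, align 2] → 8
@8: reserved [32B, align 8] → 40
@40: signature [2B, align 2] → 42
+6 pad (align 8)
@48: offset [8B, align 8] → 56
@56: blocks [4B, align 4] → 60
+4 tail pad (align 8)
size 64, align 8
— Meta2 —
@0: n_entries [5B, align 1] → 5
+1 pad (align 2)
@6: signature [2B, align 2] → 8
@8: offset [8B, align 8] → 16
@16: reserved [32B, align 8] → 48
@48: blocks [4B, align 4] → 52
@52: attrs [2B, align 2] → 54
+2 tail pad (align 8)
size 56, align 8
64 − 56 = 8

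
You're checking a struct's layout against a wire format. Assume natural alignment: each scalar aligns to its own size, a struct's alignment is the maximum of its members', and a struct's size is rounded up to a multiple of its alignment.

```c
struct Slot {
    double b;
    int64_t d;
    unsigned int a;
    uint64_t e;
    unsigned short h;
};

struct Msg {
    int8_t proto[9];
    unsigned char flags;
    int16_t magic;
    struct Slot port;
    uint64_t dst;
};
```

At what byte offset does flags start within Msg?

Slot: @0: b [8B, align 8] → 8; @8: d [8B, align 8] → 16; @16: a [4B, align 4] → 20; +4 pad (align 8); @24: e [8B, align 8] → 32; @32: h [2B, align 2] → 34; +6 tail pad (align 8); size 40, align 8
@0: proto [9B, align 1] → 9
@9: flags [1B, align 1] → 10

9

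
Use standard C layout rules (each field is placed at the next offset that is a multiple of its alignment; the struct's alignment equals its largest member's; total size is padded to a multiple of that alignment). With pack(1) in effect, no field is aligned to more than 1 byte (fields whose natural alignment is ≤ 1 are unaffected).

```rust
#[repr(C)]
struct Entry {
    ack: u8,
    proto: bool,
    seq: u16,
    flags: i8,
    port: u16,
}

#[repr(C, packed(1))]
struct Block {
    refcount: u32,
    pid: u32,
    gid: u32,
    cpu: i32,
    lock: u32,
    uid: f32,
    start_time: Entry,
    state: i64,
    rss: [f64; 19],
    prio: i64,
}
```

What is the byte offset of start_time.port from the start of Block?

Entry: ack at 0 (size 1, align 1) → ends 1; proto at 1 (size 1, align 1) → ends 2; seq at 2 (size 2, align 2) → ends 4; flags at 4 (size 1, align 1) → ends 5; pad 1 to align 2 for port; port at 6 (size 2, align 2) → ends 8; total 8 bytes, alignment 2
refcount at 0 (size 4, align 1) → ends 4
pid at 4 (size 4, align 1) → ends 8
gid at 8 (size 4, align 1) → ends 12
cpu at 12 (size 4, align 1) → ends 16
lock at 16 (size 4, align 1) → ends 20
uid at 20 (size 4, align 1) → ends 24
start_time at 24 (size 8, align 1) → ends 32
within Entry: port at 6
24 + 6 = 30

30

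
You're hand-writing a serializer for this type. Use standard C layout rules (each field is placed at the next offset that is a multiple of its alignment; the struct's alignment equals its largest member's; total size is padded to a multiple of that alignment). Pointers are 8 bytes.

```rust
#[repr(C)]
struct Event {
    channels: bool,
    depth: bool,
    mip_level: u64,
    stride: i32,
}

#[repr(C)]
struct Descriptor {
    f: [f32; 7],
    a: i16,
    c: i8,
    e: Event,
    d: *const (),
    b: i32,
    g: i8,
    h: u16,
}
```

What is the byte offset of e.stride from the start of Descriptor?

Event: channels at 0 (size 1, align 1) → ends 1; depth at 1 (size 1, align 1) → ends 2; pad 6 to align 8 for mip_level; mip_level at 8 (size 8, align 8) → ends 16; stride at 16 (size 4, align 4) → ends 20; tail pad 4 to reach multiple of 8; total 24 bytes, alignment 8
f at 0 (size 28, align 4) → ends 28
a at 28 (size 2, align 2) → ends 30
c at 30 (size 1, align 1) → ends 31
pad 1 to align 8 for e
e at 32 (size 24, align 8) → ends 56
within Event: stride at 16
32 + 16 = 48

48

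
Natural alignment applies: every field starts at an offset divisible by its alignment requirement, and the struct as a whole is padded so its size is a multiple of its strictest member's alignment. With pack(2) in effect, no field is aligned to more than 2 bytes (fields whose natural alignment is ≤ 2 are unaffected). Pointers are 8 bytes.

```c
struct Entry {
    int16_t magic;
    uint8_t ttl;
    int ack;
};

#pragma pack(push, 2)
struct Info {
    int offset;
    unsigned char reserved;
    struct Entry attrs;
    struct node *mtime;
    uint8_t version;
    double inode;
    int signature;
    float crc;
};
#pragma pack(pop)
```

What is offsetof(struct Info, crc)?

Entry: 0..2  magic  (2B, 2-aligned); 2..3  ttl  (1B, 1-aligned); 3..4  -- padding (1B); 4..8  ack  (4B, 4-aligned); sizeof = 8, alignof = 4
0..4  offset  (4B, 2-aligned)
4..5  reserved  (1B, 1-aligned)
5..6  -- padding (1B)
6..14  attrs  (8B, 2-aligned)
14..22  mtime  (8B, 2-aligned)
22..23  version  (1B, 1-aligned)
23..24  -- padding (1B)
24..32  inode  (8B, 2-aligned)
32..36  signature  (4B, 2-aligned)
36..40  crc  (4B, 2-aligned)

36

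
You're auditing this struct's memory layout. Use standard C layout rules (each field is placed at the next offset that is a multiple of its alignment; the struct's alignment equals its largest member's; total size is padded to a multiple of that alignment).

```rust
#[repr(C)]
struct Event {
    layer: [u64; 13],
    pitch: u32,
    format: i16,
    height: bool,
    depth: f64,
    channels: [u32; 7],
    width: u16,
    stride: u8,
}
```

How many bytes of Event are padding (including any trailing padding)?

2

layer at 0 (size 104, align 8) → ends 104
pitch at 104 (size 4, align 4) → ends 108
format at 108 (size 2, align 2) → ends 110
height at 110 (size 1, align 1) → ends 111
pad 1 to align 8 for depth
depth at 112 (size 8, align 8) → ends 120
channels at 120 (size 28, align 4) → ends 148
width at 148 (size 2, align 2) → ends 150
stride at 150 (size 1, align 1) → ends 151
tail pad 1 to reach multiple of 8
total 152 bytes, alignment 8
data bytes 150, size 152 → padding 2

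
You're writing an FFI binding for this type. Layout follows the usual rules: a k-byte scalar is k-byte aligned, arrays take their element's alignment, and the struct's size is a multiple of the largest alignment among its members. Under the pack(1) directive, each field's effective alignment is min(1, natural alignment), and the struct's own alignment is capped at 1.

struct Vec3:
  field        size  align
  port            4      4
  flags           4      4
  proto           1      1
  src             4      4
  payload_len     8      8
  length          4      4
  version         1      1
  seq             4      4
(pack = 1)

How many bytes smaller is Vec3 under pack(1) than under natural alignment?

10

natural layout:
  @0: port [4B, align 4] → 4
  @4: flags [4B, align 4] → 8
  @8: proto [1B, align 1] → 9
  +3 pad (align 4)
  @12: src [4B, align 4] → 16
  @16: payload_len [8B, align 8] → 24
  @24: length [4B, align 4] → 28
  @28: version [1B, align 1] → 29
  +3 pad (align 4)
  @32: seq [4B, align 4] → 36
  +4 tail pad (align 8)
  size 40, align 8
packed(1) layout:
  @0: port [4B, align 1] → 4
  @4: flags [4B, align 1] → 8
  @8: proto [1B, align 1] → 9
  @9: src [4B, align 1] → 13
  @13: payload_len [8B, align 1] → 21
  @21: length [4B, align 1] → 25
  @25: version [1B, align 1] → 26
  @26: seq [4B, align 1] → 30
  size 30, align 1
40 − 30 = 10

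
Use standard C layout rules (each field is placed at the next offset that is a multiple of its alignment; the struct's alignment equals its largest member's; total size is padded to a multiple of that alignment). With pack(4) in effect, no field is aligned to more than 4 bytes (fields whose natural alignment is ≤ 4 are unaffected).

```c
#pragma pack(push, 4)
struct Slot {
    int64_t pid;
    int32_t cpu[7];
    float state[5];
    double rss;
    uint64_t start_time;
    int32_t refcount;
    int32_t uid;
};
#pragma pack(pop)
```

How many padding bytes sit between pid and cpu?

0..8  pid  (8B, 4-aligned)
8..36  cpu  (28B, 4-aligned)

0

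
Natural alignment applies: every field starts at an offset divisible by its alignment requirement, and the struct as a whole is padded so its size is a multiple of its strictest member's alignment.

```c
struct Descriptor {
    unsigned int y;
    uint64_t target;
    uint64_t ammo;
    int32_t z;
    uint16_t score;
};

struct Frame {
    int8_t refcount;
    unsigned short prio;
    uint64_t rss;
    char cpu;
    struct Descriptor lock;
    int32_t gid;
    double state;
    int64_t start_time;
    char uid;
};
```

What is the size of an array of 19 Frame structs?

Descriptor: 0..4  y  (4B, 4-aligned); 4..8  -- padding (4B); 8..16  target  (8B, 8-aligned); 16..24  ammo  (8B, 8-aligned); 24..28  z  (4B, 4-aligned); 28..30  score  (2B, 2-aligned); 30..32  -- tail padding (2B); sizeof = 32, alignof = 8
0..1  refcount  (1B, 1-aligned)
1..2  -- padding (1B)
2..4  prio  (2B, 2-aligned)
4..8  -- padding (4B)
8..16  rss  (8B, 8-aligned)
16..17  cpu  (1B, 1-aligned)
17..24  -- padding (7B)
24..56  lock  (32B, 8-aligned)
56..60  gid  (4B, 4-aligned)
60..64  -- padding (4B)
64..72  state  (8B, 8-aligned)
72..80  start_time  (8B, 8-aligned)
80..81  uid  (1B, 1-aligned)
81..88  -- tail padding (7B)
sizeof = 88, alignof = 8
array of 19: 19 × 88 = 1672

1672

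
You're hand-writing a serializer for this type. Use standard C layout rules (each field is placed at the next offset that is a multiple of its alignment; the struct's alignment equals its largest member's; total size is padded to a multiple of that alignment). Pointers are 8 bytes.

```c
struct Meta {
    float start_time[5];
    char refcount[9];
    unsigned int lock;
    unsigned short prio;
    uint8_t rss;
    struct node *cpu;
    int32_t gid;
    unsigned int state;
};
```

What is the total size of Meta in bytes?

56 bytes

0..20  start_time  (20B, 4-aligned)
20..29  refcount  (9B, 1-aligned)
29..32  -- padding (3B)
32..36  lock  (4B, 4-aligned)
36..38  prio  (2B, 2-aligned)
38..39  rss  (1B, 1-aligned)
39..40  -- padding (1B)
40..48  cpu  (8B, 8-aligned)
48..52  gid  (4B, 4-aligned)
52..56  state  (4B, 4-aligned)
sizeof = 56, alignof = 8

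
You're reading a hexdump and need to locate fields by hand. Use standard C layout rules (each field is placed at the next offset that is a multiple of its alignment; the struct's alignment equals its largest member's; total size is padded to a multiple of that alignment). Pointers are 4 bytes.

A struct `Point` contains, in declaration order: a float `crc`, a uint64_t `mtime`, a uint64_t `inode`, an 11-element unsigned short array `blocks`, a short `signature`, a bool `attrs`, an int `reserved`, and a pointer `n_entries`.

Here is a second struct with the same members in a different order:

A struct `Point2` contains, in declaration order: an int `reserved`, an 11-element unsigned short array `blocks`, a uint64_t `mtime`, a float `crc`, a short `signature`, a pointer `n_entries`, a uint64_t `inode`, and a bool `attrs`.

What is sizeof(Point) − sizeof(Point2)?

@0: crc [4B, align 4] → 4
+4 pad (align 8)
@8: mtime [8B, align 8] → 16
@16: inode [8B, align 8] → 24
@24: blocks [22B, align 2] → 46
@46: signature [2B, align 2] → 48
@48: attrs [1B, align 1] → 49
+3 pad (align 4)
@52: reserved [4B, align 4] → 56
@56: n_entries [4B, align 4] → 60
+4 tail pad (align 8)
size 64, align 8
— Point2 —
@0: reserved [4B, align 4] → 4
@4: blocks [22B, align 2] → 26
+6 pad (align 8)
@32: mtime [8B, align 8] → 40
@40: crc [4B, align 4] → 44
@44: signature [2B, align 2] → 46
+2 pad (align 4)
@48: n_entries [4B, align 4] → 52
+4 pad (align 8)
@56: inode [8B, align 8] → 64
@64: attrs [1B, align 1] → 65
+7 tail pad (align 8)
size 72, align 8
64 − 72 = -8

-8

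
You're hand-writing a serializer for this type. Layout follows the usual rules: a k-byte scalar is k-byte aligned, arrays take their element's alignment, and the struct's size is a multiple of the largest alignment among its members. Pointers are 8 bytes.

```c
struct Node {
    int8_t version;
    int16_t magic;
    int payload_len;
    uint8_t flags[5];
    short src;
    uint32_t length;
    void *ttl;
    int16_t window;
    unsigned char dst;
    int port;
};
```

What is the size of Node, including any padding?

@0: version [1B, align 1] → 1
+1 pad (align 2)
@2: magic [2B, align 2] → 4
@4: payload_len [4B, align 4] → 8
@8: flags [5B, align 1] → 13
+1 pad (align 2)
@14: src [2B, align 2] → 16
@16: length [4B, align 4] → 20
+4 pad (align 8)
@24: ttl [8B, align 8] → 32
@32: window [2B, align 2] → 34
@34: dst [1B, align 1] → 35
+1 pad (align 4)
@36: port [4B, align 4] → 40
size 40, align 8

40 bytes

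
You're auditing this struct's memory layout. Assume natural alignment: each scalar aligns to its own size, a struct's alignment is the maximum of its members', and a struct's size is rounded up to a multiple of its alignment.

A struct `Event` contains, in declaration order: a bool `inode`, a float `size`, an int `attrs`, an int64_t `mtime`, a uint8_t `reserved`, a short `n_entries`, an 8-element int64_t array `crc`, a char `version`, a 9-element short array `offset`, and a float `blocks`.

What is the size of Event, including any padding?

inode at 0 (size 1, align 1) → ends 1
pad 3 to align 4 for size
size at 4 (size 4, align 4) → ends 8
attrs at 8 (size 4, align 4) → ends 12
pad 4 to align 8 for mtime
mtime at 16 (size 8, align 8) → ends 24
reserved at 24 (size 1, align 1) → ends 25
pad 1 to align 2 for n_entries
n_entries at 26 (size 2, align 2) → ends 28
pad 4 to align 8 for crc
crc at 32 (size 64, align 8) → ends 96
version at 96 (size 1, align 1) → ends 97
pad 1 to align 2 for offset
offset at 98 (size 18, align 2) → ends 116
blocks at 116 (size 4, align 4) → ends 120
total 120 bytes, alignment 8

120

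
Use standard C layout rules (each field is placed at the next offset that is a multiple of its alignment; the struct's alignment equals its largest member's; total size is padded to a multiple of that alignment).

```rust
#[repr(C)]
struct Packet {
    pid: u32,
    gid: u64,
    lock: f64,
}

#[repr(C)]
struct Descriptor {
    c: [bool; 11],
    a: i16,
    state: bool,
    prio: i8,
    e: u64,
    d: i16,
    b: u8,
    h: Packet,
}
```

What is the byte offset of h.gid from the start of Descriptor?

40

Packet: 0..4  pid  (4B, 4-aligned); 4..8  -- padding (4B); 8..16  gid  (8B, 8-aligned); 16..24  lock  (8B, 8-aligned); sizeof = 24, alignof = 8
0..11  c  (11B, 1-aligned)
11..12  -- padding (1B)
12..14  a  (2B, 2-aligned)
14..15  state  (1B, 1-aligned)
15..16  prio  (1B, 1-aligned)
16..24  e  (8B, 8-aligned)
24..26  d  (2B, 2-aligned)
26..27  b  (1B, 1-aligned)
27..32  -- padding (5B)
32..56  h  (24B, 8-aligned)
within Packet: gid at 8
32 + 8 = 40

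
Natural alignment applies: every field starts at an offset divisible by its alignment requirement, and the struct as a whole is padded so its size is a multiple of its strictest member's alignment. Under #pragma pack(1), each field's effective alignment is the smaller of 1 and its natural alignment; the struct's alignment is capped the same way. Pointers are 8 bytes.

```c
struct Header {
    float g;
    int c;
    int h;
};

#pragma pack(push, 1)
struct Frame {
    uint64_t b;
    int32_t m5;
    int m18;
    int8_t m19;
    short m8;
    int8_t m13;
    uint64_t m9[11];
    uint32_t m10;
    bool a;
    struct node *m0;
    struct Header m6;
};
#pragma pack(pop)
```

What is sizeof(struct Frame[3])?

Header: 0..4  g  (4B, 4-aligned); 4..8  c  (4B, 4-aligned); 8..12  h  (4B, 4-aligned); sizeof = 12, alignof = 4
0..8  b  (8B, 1-aligned)
8..12  m5  (4B, 1-aligned)
12..16  m18  (4B, 1-aligned)
16..17  m19  (1B, 1-aligned)
17..19  m8  (2B, 1-aligned)
19..20  m13  (1B, 1-aligned)
20..108  m9  (88B, 1-aligned)
108..112  m10  (4B, 1-aligned)
112..113  a  (1B, 1-aligned)
113..121  m0  (8B, 1-aligned)
121..133  m6  (12B, 1-aligned)
sizeof = 133, alignof = 1
array of 3: 3 × 133 = 399

399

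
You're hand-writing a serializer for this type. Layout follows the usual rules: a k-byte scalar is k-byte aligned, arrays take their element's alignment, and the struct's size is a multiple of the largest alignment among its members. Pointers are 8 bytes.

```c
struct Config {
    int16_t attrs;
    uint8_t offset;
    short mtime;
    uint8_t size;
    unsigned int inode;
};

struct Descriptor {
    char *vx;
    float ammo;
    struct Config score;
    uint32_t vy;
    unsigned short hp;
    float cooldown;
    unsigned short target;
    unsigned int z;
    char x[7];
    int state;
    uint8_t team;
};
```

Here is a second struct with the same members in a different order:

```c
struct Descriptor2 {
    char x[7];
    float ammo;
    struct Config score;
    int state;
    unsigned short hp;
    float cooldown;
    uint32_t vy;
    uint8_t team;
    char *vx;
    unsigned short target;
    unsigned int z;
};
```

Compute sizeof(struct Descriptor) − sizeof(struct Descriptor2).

Config: attrs at 0 (size 2, align 2) → ends 2; offset at 2 (size 1, align 1) → ends 3; pad 1 to align 2 for mtime; mtime at 4 (size 2, align 2) → ends 6; size at 6 (size 1, align 1) → ends 7; pad 1 to align 4 for inode; inode at 8 (size 4, align 4) → ends 12; total 12 bytes, alignment 4
vx at 0 (size 8, align 8) → ends 8
ammo at 8 (size 4, align 4) → ends 12
score at 12 (size 12, align 4) → ends 24
vy at 24 (size 4, align 4) → ends 28
hp at 28 (size 2, align 2) → ends 30
pad 2 to align 4 for cooldown
cooldown at 32 (size 4, align 4) → ends 36
target at 36 (size 2, align 2) → ends 38
pad 2 to align 4 for z
z at 40 (size 4, align 4) → ends 44
x at 44 (size 7, align 1) → ends 51
pad 1 to align 4 for state
state at 52 (size 4, align 4) → ends 56
team at 56 (size 1, align 1) → ends 57
tail pad 7 to reach multiple of 8
total 64 bytes, alignment 8
— Descriptor2 —
x at 0 (size 7, align 1) → ends 7
pad 1 to align 4 for ammo
ammo at 8 (size 4, align 4) → ends 12
score at 12 (size 12, align 4) → ends 24
state at 24 (size 4, align 4) → ends 28
hp at 28 (size 2, align 2) → ends 30
pad 2 to align 4 for cooldown
cooldown at 32 (size 4, align 4) → ends 36
vy at 36 (size 4, align 4) → ends 40
team at 40 (size 1, align 1) → ends 41
pad 7 to align 8 for vx
vx at 48 (size 8, align 8) → ends 56
target at 56 (size 2, align 2) → ends 58
pad 2 to align 4 for z
z at 60 (size 4, align 4) → ends 64
total 64 bytes, alignment 8
64 − 64 = 0

0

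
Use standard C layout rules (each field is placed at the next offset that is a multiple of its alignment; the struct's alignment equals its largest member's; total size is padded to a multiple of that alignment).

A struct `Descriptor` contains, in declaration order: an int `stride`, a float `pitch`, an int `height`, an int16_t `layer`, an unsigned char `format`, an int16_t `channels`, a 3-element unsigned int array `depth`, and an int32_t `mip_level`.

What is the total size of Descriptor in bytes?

36 bytes

@0: stride [4B, align 4] → 4
@4: pitch [4B, align 4] → 8
@8: height [4B, align 4] → 12
@12: layer [2B, align 2] → 14
@14: format [1B, align 1] → 15
+1 pad (align 2)
@16: channels [2B, align 2] → 18
+2 pad (align 4)
@20: depth [12B, align 4] → 32
@32: mip_level [4B, align 4] → 36
size 36, align 4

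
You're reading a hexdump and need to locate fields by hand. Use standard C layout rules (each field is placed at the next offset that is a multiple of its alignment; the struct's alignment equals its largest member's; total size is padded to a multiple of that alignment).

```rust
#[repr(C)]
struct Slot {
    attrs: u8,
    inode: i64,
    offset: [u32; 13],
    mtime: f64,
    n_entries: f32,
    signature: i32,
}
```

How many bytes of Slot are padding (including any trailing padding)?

11

attrs at 0 (size 1, align 1) → ends 1
pad 7 to align 8 for inode
inode at 8 (size 8, align 8) → ends 16
offset at 16 (size 52, align 4) → ends 68
pad 4 to align 8 for mtime
mtime at 72 (size 8, align 8) → ends 80
n_entries at 80 (size 4, align 4) → ends 84
signature at 84 (size 4, align 4) → ends 88
total 88 bytes, alignment 8
data bytes 77, size 88 → padding 11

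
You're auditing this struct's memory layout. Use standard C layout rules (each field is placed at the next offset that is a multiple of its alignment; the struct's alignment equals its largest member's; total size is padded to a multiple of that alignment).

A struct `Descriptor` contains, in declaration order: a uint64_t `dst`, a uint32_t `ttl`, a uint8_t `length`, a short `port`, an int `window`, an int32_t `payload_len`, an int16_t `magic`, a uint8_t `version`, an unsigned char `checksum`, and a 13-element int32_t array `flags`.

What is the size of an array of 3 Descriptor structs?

240

0..8  dst  (8B, 8-aligned)
8..12  ttl  (4B, 4-aligned)
12..13  length  (1B, 1-aligned)
13..14  -- padding (1B)
14..16  port  (2B, 2-aligned)
16..20  window  (4B, 4-aligned)
20..24  payload_len  (4B, 4-aligned)
24..26  magic  (2B, 2-aligned)
26..27  version  (1B, 1-aligned)
27..28  checksum  (1B, 1-aligned)
28..80  flags  (52B, 4-aligned)
sizeof = 80, alignof = 8
array of 3: 3 × 80 = 240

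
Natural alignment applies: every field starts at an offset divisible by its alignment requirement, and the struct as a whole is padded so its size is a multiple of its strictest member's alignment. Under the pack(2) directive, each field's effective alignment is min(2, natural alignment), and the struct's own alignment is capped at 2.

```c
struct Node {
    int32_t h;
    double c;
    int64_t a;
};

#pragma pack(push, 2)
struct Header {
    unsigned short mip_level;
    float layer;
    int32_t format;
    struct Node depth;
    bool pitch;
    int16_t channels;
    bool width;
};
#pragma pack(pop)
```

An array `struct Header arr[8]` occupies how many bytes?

320

Node: @0: h [4B, align 4] → 4; +4 pad (align 8); @8: c [8B, align 8] → 16; @16: a [8B, align 8] → 24; size 24, align 8
@0: mip_level [2B, align 2] → 2
@2: layer [4B, align 2] → 6
@6: format [4B, align 2] → 10
@10: depth [24B, align 2] → 34
@34: pitch [1B, align 1] → 35
+1 pad (align 2)
@36: channels [2B, align 2] → 38
@38: width [1B, align 1] → 39
+1 tail pad (align 2)
size 40, align 2
array of 8: 8 × 40 = 320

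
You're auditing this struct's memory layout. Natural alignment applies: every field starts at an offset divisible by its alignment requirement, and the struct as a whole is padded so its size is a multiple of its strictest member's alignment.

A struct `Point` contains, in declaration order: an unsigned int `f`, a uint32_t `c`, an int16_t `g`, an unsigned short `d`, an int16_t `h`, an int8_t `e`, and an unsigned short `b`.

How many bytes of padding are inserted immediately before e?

0

0..4  f  (4B, 4-aligned)
4..8  c  (4B, 4-aligned)
8..10  g  (2B, 2-aligned)
10..12  d  (2B, 2-aligned)
12..14  h  (2B, 2-aligned)
14..15  e  (1B, 1-aligned)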